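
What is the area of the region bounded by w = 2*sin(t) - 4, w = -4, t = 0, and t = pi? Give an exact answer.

On [0, pi], (2*sin(t) - 4) - (-4) = 2*sin(t) is ≥ 0 throughout, so the area is a single integral of |2*sin(t)|.
∫[0,pi] (2*sin(t)) dt = 4.

4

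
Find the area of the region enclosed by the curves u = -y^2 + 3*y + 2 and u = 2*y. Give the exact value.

9/2

Both boundary curves give u as a function of y, so integrate with respect to y. Setting them equal: -y^2 + y + 2 = 0, i.e. -(y - 2)*(y + 1) = 0, so they meet at y = -1, 2.
For y in [-1, 2], u = -y^2 + 3*y + 2 is on the right; area = ∫[-1,2] (-y^2 + y + 2) dy = 9/2.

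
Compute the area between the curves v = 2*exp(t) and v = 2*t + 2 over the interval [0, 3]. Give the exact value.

On [0, 3], (2*exp(t)) - (2*t + 2) = -2*t + 2*exp(t) - 2 is ≥ 0 throughout, so the area is a single integral of |-2*t + 2*exp(t) - 2|.
∫[0,3] (-2*t + 2*exp(t) - 2) dt = -17 + 2*exp(3).

-17 + 2*exp(3)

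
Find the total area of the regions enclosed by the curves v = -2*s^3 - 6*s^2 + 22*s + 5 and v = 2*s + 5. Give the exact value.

407/2

Set the curves equal: -2*s^3 - 6*s^2 + 22*s + 5 = 2*s + 5, so -2*s^3 - 6*s^2 + 20*s = 0, which factors as -2*s*(s - 2)*(s + 5) = 0. The curves meet at s = -5, 0, 2.
On [-5, 0], v = 2*s + 5 is on top; that piece has area ∫[-5,0] (-(-2*s^3 - 6*s^2 + 20*s)) ds = 375/2.
On [0, 2], v = -2*s^3 - 6*s^2 + 22*s + 5 is on top; that piece has area ∫[0,2] (-2*s^3 - 6*s^2 + 20*s) ds = 16.
Total enclosed area = 375/2 + 16 = 407/2.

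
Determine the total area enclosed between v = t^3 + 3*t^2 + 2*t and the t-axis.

The curve meets the t-axis where t^3 + 3*t^2 + 2*t = 0, i.e. t*(t + 1)*(t + 2) = 0, at t = -2, -1, 0.
On [-2, -1] the curve lies above the axis; ∫[-2,-1] (t^3 + 3*t^2 + 2*t) dt = 1/4, giving area 1/4.
On [-1, 0] the curve lies below the axis; ∫[-1,0] (t^3 + 3*t^2 + 2*t) dt = -1/4, giving area 1/4.
Total area = 1/4 + 1/4 = 1/2.

1/2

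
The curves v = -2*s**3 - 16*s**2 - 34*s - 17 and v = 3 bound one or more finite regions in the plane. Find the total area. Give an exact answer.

Set the curves equal: -2*s**3 - 16*s**2 - 34*s - 17 = 3, so -2*s**3 - 16*s**2 - 34*s - 20 = 0, which factors as -2*(s + 1)*(s + 2)*(s + 5) = 0. The curves meet at s = -5, -2, -1.
On [-5, -2], v = 3 is on top; that piece has area ∫[-5,-2] (-(-2*s**3 - 16*s**2 - 34*s - 20)) ds = 45/2.
On [-2, -1], v = -2*s**3 - 16*s**2 - 34*s - 17 is on top; that piece has area ∫[-2,-1] (-2*s**3 - 16*s**2 - 34*s - 20) ds = 7/6.
Total enclosed area = 45/2 + 7/6 = 71/3.

71/3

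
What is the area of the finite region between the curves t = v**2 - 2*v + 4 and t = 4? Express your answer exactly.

Both boundary curves give t as a function of v, so integrate with respect to v. Setting them equal: v**2 - 2*v = 0, i.e. v*(v - 2) = 0, so they meet at v = 0, 2.
For v in [0, 2], t = v**2 - 2*v + 4 is on the left; area = ∫[0,2] (-(v**2 - 2*v)) dv = 4/3.

4/3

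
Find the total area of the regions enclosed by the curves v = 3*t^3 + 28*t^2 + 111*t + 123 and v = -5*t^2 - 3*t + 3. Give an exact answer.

Set the curves equal: 3*t^3 + 28*t^2 + 111*t + 123 = -5*t^2 - 3*t + 3, so 3*t^3 + 33*t^2 + 114*t + 120 = 0, which factors as 3*(t + 2)*(t + 4)*(t + 5) = 0. The curves meet at t = -5, -4, -2.
On [-5, -4], v = 3*t^3 + 28*t^2 + 111*t + 123 is on top; that piece has area ∫[-5,-4] (3*t^3 + 33*t^2 + 114*t + 120) dt = 5/4.
On [-4, -2], v = -5*t^2 - 3*t + 3 is on top; that piece has area ∫[-4,-2] (-(3*t^3 + 33*t^2 + 114*t + 120)) dt = 8.
Total enclosed area = 5/4 + 8 = 37/4.

37/4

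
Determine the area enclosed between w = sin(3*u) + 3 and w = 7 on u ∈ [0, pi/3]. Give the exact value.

On [0, pi/3], (sin(3*u) + 3) - (7) = sin(3*u) - 4 is ≤ 0 throughout, so the area is a single integral of |sin(3*u) - 4|.
∫[0,pi/3] (sin(3*u) - 4) du = 2/3 - 4*pi/3; the area of that piece is -2/3 + 4*pi/3.

-2/3 + 4*pi/3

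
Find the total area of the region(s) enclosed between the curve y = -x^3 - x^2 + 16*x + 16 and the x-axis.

The curve meets the x-axis where -x^3 - x^2 + 16*x + 16 = 0, i.e. -(x - 4)*(x + 1)*(x + 4) = 0, at x = -4, -1, 4.
On [-4, -1] the curve lies below the axis; ∫[-4,-1] (-x^3 - x^2 + 16*x + 16) dx = -117/4, giving area 117/4.
On [-1, 4] the curve lies above the axis; ∫[-1,4] (-x^3 - x^2 + 16*x + 16) dx = 1375/12, giving area 1375/12.
Total area = 117/4 + 1375/12 = 863/6.

863/6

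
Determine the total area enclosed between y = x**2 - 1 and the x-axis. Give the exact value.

4/3

The curve meets the x-axis where x**2 - 1 = 0, i.e. (x - 1)*(x + 1) = 0, at x = -1, 1.
On [-1, 1] the curve lies below the axis; ∫[-1,1] (x**2 - 1) dx = -4/3, giving area 4/3.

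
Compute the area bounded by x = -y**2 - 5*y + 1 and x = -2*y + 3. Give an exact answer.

Both boundary curves give x as a function of y, so integrate with respect to y. Setting them equal: -y**2 - 3*y - 2 = 0, i.e. -(y + 1)*(y + 2) = 0, so they meet at y = -2, -1.
For y in [-2, -1], x = -y**2 - 5*y + 1 is on the right; area = ∫[-2,-1] (-y**2 - 3*y - 2) dy = 1/6.

1/6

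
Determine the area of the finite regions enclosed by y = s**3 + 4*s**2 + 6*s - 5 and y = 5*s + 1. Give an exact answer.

71/6

Set the curves equal: s**3 + 4*s**2 + 6*s - 5 = 5*s + 1, so s**3 + 4*s**2 + s - 6 = 0, which factors as (s - 1)*(s + 2)*(s + 3) = 0. The curves meet at s = -3, -2, 1.
On [-3, -2], y = s**3 + 4*s**2 + 6*s - 5 is on top; that piece has area ∫[-3,-2] (s**3 + 4*s**2 + s - 6) ds = 7/12.
On [-2, 1], y = 5*s + 1 is on top; that piece has area ∫[-2,1] (-(s**3 + 4*s**2 + s - 6)) ds = 45/4.
Total enclosed area = 7/12 + 45/4 = 71/6.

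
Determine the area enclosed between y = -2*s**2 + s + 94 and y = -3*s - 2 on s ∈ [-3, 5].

On [-3, 5], (-2*s**2 + s + 94) - (-3*s - 2) = -2*s**2 + 4*s + 96 is ≥ 0 throughout, so the area is a single integral of |-2*s**2 + 4*s + 96|.
∫[-3,5] (-2*s**2 + 4*s + 96) ds = 2096/3.

2096/3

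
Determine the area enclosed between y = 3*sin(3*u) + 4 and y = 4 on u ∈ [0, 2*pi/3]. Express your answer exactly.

The difference (3*sin(3*u) + 4) - (4) = 3*sin(3*u) changes sign at u = pi/3 inside [0, 2*pi/3], so split the integral there.
∫[0,pi/3] (3*sin(3*u)) du = 2.
∫[pi/3,2*pi/3] (3*sin(3*u)) du = -2; the area of that piece is 2.
Total area = 2 + 2 = 4.

4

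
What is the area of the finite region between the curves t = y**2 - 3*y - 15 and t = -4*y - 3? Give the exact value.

343/6

Both boundary curves give t as a function of y, so integrate with respect to y. Setting them equal: y**2 + y - 12 = 0, i.e. (y - 3)*(y + 4) = 0, so they meet at y = -4, 3.
For y in [-4, 3], t = y**2 - 3*y - 15 is on the left; area = ∫[-4,3] (-(y**2 + y - 12)) dy = 343/6.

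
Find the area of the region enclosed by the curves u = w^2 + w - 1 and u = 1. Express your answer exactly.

9/2

Both boundary curves give u as a function of w, so integrate with respect to w. Setting them equal: w^2 + w - 2 = 0, i.e. (w - 1)*(w + 2) = 0, so they meet at w = -2, 1.
For w in [-2, 1], u = w^2 + w - 1 is on the left; area = ∫[-2,1] (-(w^2 + w - 2)) dw = 9/2.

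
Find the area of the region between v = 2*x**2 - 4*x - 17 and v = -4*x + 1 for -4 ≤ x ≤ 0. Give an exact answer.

The difference (2*x**2 - 4*x - 17) - (-4*x + 1) = 2*x**2 - 18 changes sign at x = -3 inside [-4, 0], so split the integral there.
∫[-4,-3] (2*x**2 - 18) dx = 20/3.
∫[-3,0] (2*x**2 - 18) dx = -36; the area of that piece is 36.
Total area = 20/3 + 36 = 128/3.

128/3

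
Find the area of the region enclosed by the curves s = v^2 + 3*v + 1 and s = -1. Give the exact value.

1/6

Both boundary curves give s as a function of v, so integrate with respect to v. Setting them equal: v^2 + 3*v + 2 = 0, i.e. (v + 1)*(v + 2) = 0, so they meet at v = -2, -1.
For v in [-2, -1], s = v^2 + 3*v + 1 is on the left; area = ∫[-2,-1] (-(v^2 + 3*v + 2)) dv = 1/6.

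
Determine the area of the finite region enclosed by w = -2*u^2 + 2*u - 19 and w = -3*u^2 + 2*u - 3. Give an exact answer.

Set the curves equal: -2*u^2 + 2*u - 19 = -3*u^2 + 2*u - 3, so u^2 - 16 = 0, which factors as (u - 4)*(u + 4) = 0. The curves meet at u = -4, 4.
On [-4, 4], w = -3*u^2 + 2*u - 3 is on top; that piece has area ∫[-4,4] (-(u^2 - 16)) du = 256/3.

256/3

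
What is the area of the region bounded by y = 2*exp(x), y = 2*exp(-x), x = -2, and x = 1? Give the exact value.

The difference (2*exp(x)) - (2*exp(-x)) = 2*exp(x) - 2*exp(-x) changes sign at x = 0 inside [-2, 1], so split the integral there.
∫[-2,0] (2*exp(x) - 2*exp(-x)) dx = -2*exp(2) - 2*exp(-2) + 4; the area of that piece is -4 + 2*exp(-2) + 2*exp(2).
∫[0,1] (2*exp(x) - 2*exp(-x)) dx = -4 + 2*exp(-1) + 2*exp(1).
Total area = (-4 + 2*exp(-2) + 2*exp(2)) + (-4 + 2*exp(-1) + 2*exp(1)) = -8 + 2*exp(-2) + 2*exp(-1) + 2*exp(1) + 2*exp(2).

-8 + 2*exp(-2) + 2*exp(-1) + 2*exp(1) + 2*exp(2)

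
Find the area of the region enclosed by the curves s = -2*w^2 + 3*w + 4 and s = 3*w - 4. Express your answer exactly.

Both boundary curves give s as a function of w, so integrate with respect to w. Setting them equal: -2*w^2 + 8 = 0, i.e. -2*(w - 2)*(w + 2) = 0, so they meet at w = -2, 2.
For w in [-2, 2], s = -2*w^2 + 3*w + 4 is on the right; area = ∫[-2,2] (-2*w^2 + 8) dw = 64/3.

64/3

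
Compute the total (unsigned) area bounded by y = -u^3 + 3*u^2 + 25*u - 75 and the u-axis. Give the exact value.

524

The curve meets the u-axis where -u^3 + 3*u^2 + 25*u - 75 = 0, i.e. -(u - 5)*(u - 3)*(u + 5) = 0, at u = -5, 3, 5.
On [-5, 3] the curve lies below the axis; ∫[-5,3] (-u^3 + 3*u^2 + 25*u - 75) du = -512, giving area 512.
On [3, 5] the curve lies above the axis; ∫[3,5] (-u^3 + 3*u^2 + 25*u - 75) du = 12, giving area 12.
Total area = 512 + 12 = 524.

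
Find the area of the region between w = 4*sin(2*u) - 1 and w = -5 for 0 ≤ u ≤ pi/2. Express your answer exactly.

On [0, pi/2], (4*sin(2*u) - 1) - (-5) = 4*sin(2*u) + 4 is ≥ 0 throughout, so the area is a single integral of |4*sin(2*u) + 4|.
∫[0,pi/2] (4*sin(2*u) + 4) du = 4 + 2*pi.

4 + 2*pi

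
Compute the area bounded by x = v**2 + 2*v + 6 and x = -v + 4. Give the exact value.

Both boundary curves give x as a function of v, so integrate with respect to v. Setting them equal: v**2 + 3*v + 2 = 0, i.e. (v + 1)*(v + 2) = 0, so they meet at v = -2, -1.
For v in [-2, -1], x = v**2 + 2*v + 6 is on the left; area = ∫[-2,-1] (-(v**2 + 3*v + 2)) dv = 1/6.

1/6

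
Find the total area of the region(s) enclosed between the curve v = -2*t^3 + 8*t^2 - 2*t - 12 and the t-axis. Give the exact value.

The curve meets the t-axis where -2*t^3 + 8*t^2 - 2*t - 12 = 0, i.e. -2*(t - 3)*(t - 2)*(t + 1) = 0, at t = -1, 2, 3.
On [-1, 2] the curve lies below the axis; ∫[-1,2] (-2*t^3 + 8*t^2 - 2*t - 12) dt = -45/2, giving area 45/2.
On [2, 3] the curve lies above the axis; ∫[2,3] (-2*t^3 + 8*t^2 - 2*t - 12) dt = 7/6, giving area 7/6.
Total area = 45/2 + 7/6 = 71/3.

71/3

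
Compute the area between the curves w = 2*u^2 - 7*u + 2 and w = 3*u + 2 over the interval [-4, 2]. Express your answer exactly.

412/3

The difference (2*u^2 - 7*u + 2) - (3*u + 2) = 2*u^2 - 10*u changes sign at u = 0 inside [-4, 2], so split the integral there.
∫[-4,0] (2*u^2 - 10*u) du = 368/3.
∫[0,2] (2*u^2 - 10*u) du = -44/3; the area of that piece is 44/3.
Total area = 368/3 + 44/3 = 412/3.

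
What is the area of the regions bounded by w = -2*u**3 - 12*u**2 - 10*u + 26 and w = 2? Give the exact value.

Set the curves equal: -2*u**3 - 12*u**2 - 10*u + 26 = 2, so -2*u**3 - 12*u**2 - 10*u + 24 = 0, which factors as -2*(u - 1)*(u + 3)*(u + 4) = 0. The curves meet at u = -4, -3, 1.
On [-4, -3], w = 2 is on top; that piece has area ∫[-4,-3] (-(-2*u**3 - 12*u**2 - 10*u + 24)) du = 3/2.
On [-3, 1], w = -2*u**3 - 12*u**2 - 10*u + 26 is on top; that piece has area ∫[-3,1] (-2*u**3 - 12*u**2 - 10*u + 24) du = 64.
Total enclosed area = 3/2 + 64 = 131/2.

131/2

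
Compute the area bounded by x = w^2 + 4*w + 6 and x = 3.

Both boundary curves give x as a function of w, so integrate with respect to w. Setting them equal: w^2 + 4*w + 3 = 0, i.e. (w + 1)*(w + 3) = 0, so they meet at w = -3, -1.
For w in [-3, -1], x = w^2 + 4*w + 6 is on the left; area = ∫[-3,-1] (-(w^2 + 4*w + 3)) dw = 4/3.

4/3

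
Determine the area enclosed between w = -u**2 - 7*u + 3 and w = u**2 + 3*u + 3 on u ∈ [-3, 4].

The difference (-u**2 - 7*u + 3) - (u**2 + 3*u + 3) = -2*u**2 - 10*u changes sign at u = 0 inside [-3, 4], so split the integral there.
∫[-3,0] (-2*u**2 - 10*u) du = 27.
∫[0,4] (-2*u**2 - 10*u) du = -368/3; the area of that piece is 368/3.
Total area = 27 + 368/3 = 449/3.

449/3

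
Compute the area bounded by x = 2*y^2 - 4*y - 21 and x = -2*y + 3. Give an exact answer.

Both boundary curves give x as a function of y, so integrate with respect to y. Setting them equal: 2*y^2 - 2*y - 24 = 0, i.e. 2*(y - 4)*(y + 3) = 0, so they meet at y = -3, 4.
For y in [-3, 4], x = 2*y^2 - 4*y - 21 is on the left; area = ∫[-3,4] (-(2*y^2 - 2*y - 24)) dy = 343/3.

343/3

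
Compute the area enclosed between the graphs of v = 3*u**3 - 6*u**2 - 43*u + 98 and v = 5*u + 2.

Set the curves equal: 3*u**3 - 6*u**2 - 43*u + 98 = 5*u + 2, so 3*u**3 - 6*u**2 - 48*u + 96 = 0, which factors as 3*(u - 4)*(u - 2)*(u + 4) = 0. The curves meet at u = -4, 2, 4.
On [-4, 2], v = 3*u**3 - 6*u**2 - 43*u + 98 is on top; that piece has area ∫[-4,2] (3*u**3 - 6*u**2 - 48*u + 96) du = 540.
On [2, 4], v = 5*u + 2 is on top; that piece has area ∫[2,4] (-(3*u**3 - 6*u**2 - 48*u + 96)) du = 28.
Total enclosed area = 540 + 28 = 568.

568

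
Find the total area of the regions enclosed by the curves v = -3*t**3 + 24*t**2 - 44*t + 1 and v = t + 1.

253/4

Set the curves equal: -3*t**3 + 24*t**2 - 44*t + 1 = t + 1, so -3*t**3 + 24*t**2 - 45*t = 0, which factors as -3*t*(t - 5)*(t - 3) = 0. The curves meet at t = 0, 3, 5.
On [0, 3], v = t + 1 is on top; that piece has area ∫[0,3] (-(-3*t**3 + 24*t**2 - 45*t)) dt = 189/4.
On [3, 5], v = -3*t**3 + 24*t**2 - 44*t + 1 is on top; that piece has area ∫[3,5] (-3*t**3 + 24*t**2 - 45*t) dt = 16.
Total enclosed area = 189/4 + 16 = 253/4.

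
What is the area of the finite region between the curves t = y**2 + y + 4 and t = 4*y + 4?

9/2

Both boundary curves give t as a function of y, so integrate with respect to y. Setting them equal: y**2 - 3*y = 0, i.e. y*(y - 3) = 0, so they meet at y = 0, 3.
For y in [0, 3], t = y**2 + y + 4 is on the left; area = ∫[0,3] (-(y**2 - 3*y)) dy = 9/2.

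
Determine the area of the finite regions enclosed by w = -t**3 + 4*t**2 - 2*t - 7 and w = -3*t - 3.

Set the curves equal: -t**3 + 4*t**2 - 2*t - 7 = -3*t - 3, so -t**3 + 4*t**2 + t - 4 = 0, which factors as -(t - 4)*(t - 1)*(t + 1) = 0. The curves meet at t = -1, 1, 4.
On [-1, 1], w = -3*t - 3 is on top; that piece has area ∫[-1,1] (-(-t**3 + 4*t**2 + t - 4)) dt = 16/3.
On [1, 4], w = -t**3 + 4*t**2 - 2*t - 7 is on top; that piece has area ∫[1,4] (-t**3 + 4*t**2 + t - 4) dt = 63/4.
Total enclosed area = 16/3 + 63/4 = 253/12.

253/12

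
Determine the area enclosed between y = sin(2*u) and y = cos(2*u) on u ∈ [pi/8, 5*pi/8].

On [pi/8, 5*pi/8], (sin(2*u)) - (cos(2*u)) = sin(2*u) - cos(2*u) is ≥ 0 throughout, so the area is a single integral of |sin(2*u) - cos(2*u)|.
∫[pi/8,5*pi/8] (sin(2*u) - cos(2*u)) du = sqrt(2).

sqrt(2)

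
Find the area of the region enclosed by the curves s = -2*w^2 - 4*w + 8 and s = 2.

Both boundary curves give s as a function of w, so integrate with respect to w. Setting them equal: -2*w^2 - 4*w + 6 = 0, i.e. -2*(w - 1)*(w + 3) = 0, so they meet at w = -3, 1.
For w in [-3, 1], s = -2*w^2 - 4*w + 8 is on the right; area = ∫[-3,1] (-2*w^2 - 4*w + 6) dw = 64/3.

64/3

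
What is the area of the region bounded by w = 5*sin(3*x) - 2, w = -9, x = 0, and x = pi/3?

10/3 + 7*pi/3

On [0, pi/3], (5*sin(3*x) - 2) - (-9) = 5*sin(3*x) + 7 is ≥ 0 throughout, so the area is a single integral of |5*sin(3*x) + 7|.
∫[0,pi/3] (5*sin(3*x) + 7) dx = 10/3 + 7*pi/3.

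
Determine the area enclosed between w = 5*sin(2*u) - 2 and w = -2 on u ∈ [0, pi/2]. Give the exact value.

On [0, pi/2], (5*sin(2*u) - 2) - (-2) = 5*sin(2*u) is ≥ 0 throughout, so the area is a single integral of |5*sin(2*u)|.
∫[0,pi/2] (5*sin(2*u)) du = 5.

5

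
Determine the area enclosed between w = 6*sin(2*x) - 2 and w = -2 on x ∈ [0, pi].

The difference (6*sin(2*x) - 2) - (-2) = 6*sin(2*x) changes sign at x = pi/2 inside [0, pi], so split the integral there.
∫[0,pi/2] (6*sin(2*x)) dx = 6.
∫[pi/2,pi] (6*sin(2*x)) dx = -6; the area of that piece is 6.
Total area = 6 + 6 = 12.

12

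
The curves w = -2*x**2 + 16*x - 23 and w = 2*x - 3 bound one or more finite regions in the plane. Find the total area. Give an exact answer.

9

Set the curves equal: -2*x**2 + 16*x - 23 = 2*x - 3, so -2*x**2 + 14*x - 20 = 0, which factors as -2*(x - 5)*(x - 2) = 0. The curves meet at x = 2, 5.
On [2, 5], w = -2*x**2 + 16*x - 23 is on top; that piece has area ∫[2,5] (-2*x**2 + 14*x - 20) dx = 9.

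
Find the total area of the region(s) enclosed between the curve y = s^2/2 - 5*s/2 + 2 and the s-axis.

9/4

The curve meets the s-axis where s^2/2 - 5*s/2 + 2 = 0, i.e. (s - 4)*(s - 1)/2 = 0, at s = 1, 4.
On [1, 4] the curve lies below the axis; ∫[1,4] (s^2/2 - 5*s/2 + 2) ds = -9/4, giving area 9/4.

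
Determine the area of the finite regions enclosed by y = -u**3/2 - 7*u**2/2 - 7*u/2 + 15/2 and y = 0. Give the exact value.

Set the curves equal: -u**3/2 - 7*u**2/2 - 7*u/2 + 15/2 = 0, so -u**3/2 - 7*u**2/2 - 7*u/2 + 15/2 = 0, which factors as -(u - 1)*(u + 3)*(u + 5)/2 = 0. The curves meet at u = -5, -3, 1.
On [-5, -3], y = 0 is on top; that piece has area ∫[-5,-3] (-(-u**3/2 - 7*u**2/2 - 7*u/2 + 15/2)) du = 10/3.
On [-3, 1], y = -u**3/2 - 7*u**2/2 - 7*u/2 + 15/2 is on top; that piece has area ∫[-3,1] (-u**3/2 - 7*u**2/2 - 7*u/2 + 15/2) du = 64/3.
Total enclosed area = 10/3 + 64/3 = 74/3.

74/3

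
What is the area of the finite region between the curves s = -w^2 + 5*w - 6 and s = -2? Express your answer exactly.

9/2

Both boundary curves give s as a function of w, so integrate with respect to w. Setting them equal: -w^2 + 5*w - 4 = 0, i.e. -(w - 4)*(w - 1) = 0, so they meet at w = 1, 4.
For w in [1, 4], s = -w^2 + 5*w - 6 is on the right; area = ∫[1,4] (-w^2 + 5*w - 4) dw = 9/2.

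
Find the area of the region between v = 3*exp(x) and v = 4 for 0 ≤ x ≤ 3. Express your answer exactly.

-17 - 8*log(3) + 16*log(2) + 3*exp(3)

The difference (3*exp(x)) - (4) = 3*exp(x) - 4 changes sign at x = log(4/3) inside [0, 3], so split the integral there.
∫[0,log(4/3)] (3*exp(x) - 4) dx = log(81/256) + 1; the area of that piece is -1 + log(256/81).
∫[log(4/3),3] (3*exp(x) - 4) dx = -16 - 4*log(3) + 8*log(2) + 3*exp(3).
Total area = (-1 + log(256/81)) + (-16 - 4*log(3) + 8*log(2) + 3*exp(3)) = -17 - 8*log(3) + 16*log(2) + 3*exp(3).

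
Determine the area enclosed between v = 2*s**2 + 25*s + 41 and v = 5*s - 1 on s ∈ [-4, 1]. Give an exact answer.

The difference (2*s**2 + 25*s + 41) - (5*s - 1) = 2*s**2 + 20*s + 42 changes sign at s = -3 inside [-4, 1], so split the integral there.
∫[-4,-3] (2*s**2 + 20*s + 42) ds = -10/3; the area of that piece is 10/3.
∫[-3,1] (2*s**2 + 20*s + 42) ds = 320/3.
Total area = 10/3 + 320/3 = 110.

110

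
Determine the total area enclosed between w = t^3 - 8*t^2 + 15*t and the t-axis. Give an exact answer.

The curve meets the t-axis where t^3 - 8*t^2 + 15*t = 0, i.e. t*(t - 5)*(t - 3) = 0, at t = 0, 3, 5.
On [0, 3] the curve lies above the axis; ∫[0,3] (t^3 - 8*t^2 + 15*t) dt = 63/4, giving area 63/4.
On [3, 5] the curve lies below the axis; ∫[3,5] (t^3 - 8*t^2 + 15*t) dt = -16/3, giving area 16/3.
Total area = 63/4 + 16/3 = 253/12.

253/12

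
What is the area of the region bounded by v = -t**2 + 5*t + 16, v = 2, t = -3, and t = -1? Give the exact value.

The difference (-t**2 + 5*t + 16) - (2) = -t**2 + 5*t + 14 changes sign at t = -2 inside [-3, -1], so split the integral there.
∫[-3,-2] (-t**2 + 5*t + 14) dt = -29/6; the area of that piece is 29/6.
∫[-2,-1] (-t**2 + 5*t + 14) dt = 25/6.
Total area = 29/6 + 25/6 = 9.

9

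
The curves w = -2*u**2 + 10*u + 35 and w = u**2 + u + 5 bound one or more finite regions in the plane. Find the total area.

Set the curves equal: -2*u**2 + 10*u + 35 = u**2 + u + 5, so -3*u**2 + 9*u + 30 = 0, which factors as -3*(u - 5)*(u + 2) = 0. The curves meet at u = -2, 5.
On [-2, 5], w = -2*u**2 + 10*u + 35 is on top; that piece has area ∫[-2,5] (-3*u**2 + 9*u + 30) du = 343/2.

343/2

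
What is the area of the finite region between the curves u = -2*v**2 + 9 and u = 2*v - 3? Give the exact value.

Both boundary curves give u as a function of v, so integrate with respect to v. Setting them equal: -2*v**2 - 2*v + 12 = 0, i.e. -2*(v - 2)*(v + 3) = 0, so they meet at v = -3, 2.
For v in [-3, 2], u = -2*v**2 + 9 is on the right; area = ∫[-3,2] (-2*v**2 - 2*v + 12) dv = 125/3.

125/3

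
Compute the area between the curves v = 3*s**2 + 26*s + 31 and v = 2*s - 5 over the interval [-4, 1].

97

The difference (3*s**2 + 26*s + 31) - (2*s - 5) = 3*s**2 + 24*s + 36 changes sign at s = -2 inside [-4, 1], so split the integral there.
∫[-4,-2] (3*s**2 + 24*s + 36) ds = -16; the area of that piece is 16.
∫[-2,1] (3*s**2 + 24*s + 36) ds = 81.
Total area = 16 + 81 = 97.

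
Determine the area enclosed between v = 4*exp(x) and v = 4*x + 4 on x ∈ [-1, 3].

On [-1, 3], (4*exp(x)) - (4*x + 4) = -4*x + 4*exp(x) - 4 is ≥ 0 throughout, so the area is a single integral of |-4*x + 4*exp(x) - 4|.
∫[-1,3] (-4*x + 4*exp(x) - 4) dx = -32 - 4*exp(-1) + 4*exp(3).

-32 - 4*exp(-1) + 4*exp(3)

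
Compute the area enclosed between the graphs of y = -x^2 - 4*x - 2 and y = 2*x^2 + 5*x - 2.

Set the curves equal: -x^2 - 4*x - 2 = 2*x^2 + 5*x - 2, so -3*x^2 - 9*x = 0, which factors as -3*x*(x + 3) = 0. The curves meet at x = -3, 0.
On [-3, 0], y = -x^2 - 4*x - 2 is on top; that piece has area ∫[-3,0] (-3*x^2 - 9*x) dx = 27/2.

27/2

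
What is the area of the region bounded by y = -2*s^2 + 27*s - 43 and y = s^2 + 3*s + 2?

4

Set the curves equal: -2*s^2 + 27*s - 43 = s^2 + 3*s + 2, so -3*s^2 + 24*s - 45 = 0, which factors as -3*(s - 5)*(s - 3) = 0. The curves meet at s = 3, 5.
On [3, 5], y = -2*s^2 + 27*s - 43 is on top; that piece has area ∫[3,5] (-3*s^2 + 24*s - 45) ds = 4.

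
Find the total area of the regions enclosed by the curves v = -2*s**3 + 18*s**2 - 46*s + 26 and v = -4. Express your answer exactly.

16

Set the curves equal: -2*s**3 + 18*s**2 - 46*s + 26 = -4, so -2*s**3 + 18*s**2 - 46*s + 30 = 0, which factors as -2*(s - 5)*(s - 3)*(s - 1) = 0. The curves meet at s = 1, 3, 5.
On [1, 3], v = -4 is on top; that piece has area ∫[1,3] (-(-2*s**3 + 18*s**2 - 46*s + 30)) ds = 8.
On [3, 5], v = -2*s**3 + 18*s**2 - 46*s + 26 is on top; that piece has area ∫[3,5] (-2*s**3 + 18*s**2 - 46*s + 30) ds = 8.
Total enclosed area = 8 + 8 = 16.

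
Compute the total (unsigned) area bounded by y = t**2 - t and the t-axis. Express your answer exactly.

The curve meets the t-axis where t**2 - t = 0, i.e. t*(t - 1) = 0, at t = 0, 1.
On [0, 1] the curve lies below the axis; ∫[0,1] (t**2 - t) dt = -1/6, giving area 1/6.

1/6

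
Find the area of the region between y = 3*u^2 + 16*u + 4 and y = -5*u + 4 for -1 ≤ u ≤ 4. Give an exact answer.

483/2

The difference (3*u^2 + 16*u + 4) - (-5*u + 4) = 3*u^2 + 21*u changes sign at u = 0 inside [-1, 4], so split the integral there.
∫[-1,0] (3*u^2 + 21*u) du = -19/2; the area of that piece is 19/2.
∫[0,4] (3*u^2 + 21*u) du = 232.
Total area = 19/2 + 232 = 483/2.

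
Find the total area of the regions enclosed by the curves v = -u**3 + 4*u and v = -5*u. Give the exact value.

Set the curves equal: -u**3 + 4*u = -5*u, so -u**3 + 9*u = 0, which factors as -u*(u - 3)*(u + 3) = 0. The curves meet at u = -3, 0, 3.
On [-3, 0], v = -5*u is on top; that piece has area ∫[-3,0] (-(-u**3 + 9*u)) du = 81/4.
On [0, 3], v = -u**3 + 4*u is on top; that piece has area ∫[0,3] (-u**3 + 9*u) du = 81/4.
Total enclosed area = 81/4 + 81/4 = 81/2.

81/2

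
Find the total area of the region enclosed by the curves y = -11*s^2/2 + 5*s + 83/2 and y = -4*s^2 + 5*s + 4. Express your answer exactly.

250

Set the curves equal: -11*s^2/2 + 5*s + 83/2 = -4*s^2 + 5*s + 4, so -3*s^2/2 + 75/2 = 0, which factors as -3*(s - 5)*(s + 5)/2 = 0. The curves meet at s = -5, 5.
On [-5, 5], y = -11*s^2/2 + 5*s + 83/2 is on top; that piece has area ∫[-5,5] (-3*s^2/2 + 75/2) ds = 250.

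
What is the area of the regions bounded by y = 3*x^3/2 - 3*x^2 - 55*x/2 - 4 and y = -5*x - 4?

863/4

Set the curves equal: 3*x^3/2 - 3*x^2 - 55*x/2 - 4 = -5*x - 4, so 3*x^3/2 - 3*x^2 - 45*x/2 = 0, which factors as 3*x*(x - 5)*(x + 3)/2 = 0. The curves meet at x = -3, 0, 5.
On [-3, 0], y = 3*x^3/2 - 3*x^2 - 55*x/2 - 4 is on top; that piece has area ∫[-3,0] (3*x^3/2 - 3*x^2 - 45*x/2) dx = 351/8.
On [0, 5], y = -5*x - 4 is on top; that piece has area ∫[0,5] (-(3*x^3/2 - 3*x^2 - 45*x/2)) dx = 1375/8.
Total enclosed area = 351/8 + 1375/8 = 863/4.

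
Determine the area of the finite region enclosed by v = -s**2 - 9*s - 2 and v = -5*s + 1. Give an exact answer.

Set the curves equal: -s**2 - 9*s - 2 = -5*s + 1, so -s**2 - 4*s - 3 = 0, which factors as -(s + 1)*(s + 3) = 0. The curves meet at s = -3, -1.
On [-3, -1], v = -s**2 - 9*s - 2 is on top; that piece has area ∫[-3,-1] (-s**2 - 4*s - 3) ds = 4/3.

4/3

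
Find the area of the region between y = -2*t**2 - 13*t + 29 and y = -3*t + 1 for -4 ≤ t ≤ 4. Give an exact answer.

664/3

The difference (-2*t**2 - 13*t + 29) - (-3*t + 1) = -2*t**2 - 10*t + 28 changes sign at t = 2 inside [-4, 4], so split the integral there.
∫[-4,2] (-2*t**2 - 10*t + 28) dt = 180.
∫[2,4] (-2*t**2 - 10*t + 28) dt = -124/3; the area of that piece is 124/3.
Total area = 180 + 124/3 = 664/3.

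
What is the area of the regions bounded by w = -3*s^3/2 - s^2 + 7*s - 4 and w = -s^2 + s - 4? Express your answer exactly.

Set the curves equal: -3*s^3/2 - s^2 + 7*s - 4 = -s^2 + s - 4, so -3*s^3/2 + 6*s = 0, which factors as -3*s*(s - 2)*(s + 2)/2 = 0. The curves meet at s = -2, 0, 2.
On [-2, 0], w = -s^2 + s - 4 is on top; that piece has area ∫[-2,0] (-(-3*s^3/2 + 6*s)) ds = 6.
On [0, 2], w = -3*s^3/2 - s^2 + 7*s - 4 is on top; that piece has area ∫[0,2] (-3*s^3/2 + 6*s) ds = 6.
Total enclosed area = 6 + 6 = 12.

12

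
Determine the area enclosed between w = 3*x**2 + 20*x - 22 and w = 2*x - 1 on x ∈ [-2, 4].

The difference (3*x**2 + 20*x - 22) - (2*x - 1) = 3*x**2 + 18*x - 21 changes sign at x = 1 inside [-2, 4], so split the integral there.
∫[-2,1] (3*x**2 + 18*x - 21) dx = -81; the area of that piece is 81.
∫[1,4] (3*x**2 + 18*x - 21) dx = 135.
Total area = 81 + 135 = 216.

216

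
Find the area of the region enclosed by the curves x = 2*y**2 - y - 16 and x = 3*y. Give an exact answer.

72

Both boundary curves give x as a function of y, so integrate with respect to y. Setting them equal: 2*y**2 - 4*y - 16 = 0, i.e. 2*(y - 4)*(y + 2) = 0, so they meet at y = -2, 4.
For y in [-2, 4], x = 2*y**2 - y - 16 is on the left; area = ∫[-2,4] (-(2*y**2 - 4*y - 16)) dy = 72.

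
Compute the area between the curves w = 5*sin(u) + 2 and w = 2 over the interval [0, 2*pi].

20

The difference (5*sin(u) + 2) - (2) = 5*sin(u) changes sign at u = pi inside [0, 2*pi], so split the integral there.
∫[0,pi] (5*sin(u)) du = 10.
∫[pi,2*pi] (5*sin(u)) du = -10; the area of that piece is 10.
Total area = 10 + 10 = 20.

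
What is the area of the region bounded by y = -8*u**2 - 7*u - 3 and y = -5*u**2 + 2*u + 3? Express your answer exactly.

Set the curves equal: -8*u**2 - 7*u - 3 = -5*u**2 + 2*u + 3, so -3*u**2 - 9*u - 6 = 0, which factors as -3*(u + 1)*(u + 2) = 0. The curves meet at u = -2, -1.
On [-2, -1], y = -8*u**2 - 7*u - 3 is on top; that piece has area ∫[-2,-1] (-3*u**2 - 9*u - 6) du = 1/2.

1/2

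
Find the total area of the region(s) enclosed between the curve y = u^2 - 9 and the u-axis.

36

The curve meets the u-axis where u^2 - 9 = 0, i.e. (u - 3)*(u + 3) = 0, at u = -3, 3.
On [-3, 3] the curve lies below the axis; ∫[-3,3] (u^2 - 9) du = -36, giving area 36.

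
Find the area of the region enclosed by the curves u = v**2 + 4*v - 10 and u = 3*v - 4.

125/6

Both boundary curves give u as a function of v, so integrate with respect to v. Setting them equal: v**2 + v - 6 = 0, i.e. (v - 2)*(v + 3) = 0, so they meet at v = -3, 2.
For v in [-3, 2], u = v**2 + 4*v - 10 is on the left; area = ∫[-3,2] (-(v**2 + v - 6)) dv = 125/6.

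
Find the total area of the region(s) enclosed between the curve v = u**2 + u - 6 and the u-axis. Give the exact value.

The curve meets the u-axis where u**2 + u - 6 = 0, i.e. (u - 2)*(u + 3) = 0, at u = -3, 2.
On [-3, 2] the curve lies below the axis; ∫[-3,2] (u**2 + u - 6) du = -125/6, giving area 125/6.

125/6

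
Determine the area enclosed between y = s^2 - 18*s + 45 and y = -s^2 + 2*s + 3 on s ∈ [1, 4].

74/3

The difference (s^2 - 18*s + 45) - (-s^2 + 2*s + 3) = 2*s^2 - 20*s + 42 changes sign at s = 3 inside [1, 4], so split the integral there.
∫[1,3] (2*s^2 - 20*s + 42) ds = 64/3.
∫[3,4] (2*s^2 - 20*s + 42) ds = -10/3; the area of that piece is 10/3.
Total area = 64/3 + 10/3 = 74/3.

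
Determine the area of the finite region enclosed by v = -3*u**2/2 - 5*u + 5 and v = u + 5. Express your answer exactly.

Set the curves equal: -3*u**2/2 - 5*u + 5 = u + 5, so -3*u**2/2 - 6*u = 0, which factors as -3*u*(u + 4)/2 = 0. The curves meet at u = -4, 0.
On [-4, 0], v = -3*u**2/2 - 5*u + 5 is on top; that piece has area ∫[-4,0] (-3*u**2/2 - 6*u) du = 16.

16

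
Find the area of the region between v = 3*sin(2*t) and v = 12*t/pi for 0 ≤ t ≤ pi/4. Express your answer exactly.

3/2 - 3*pi/8

On [0, pi/4], (3*sin(2*t)) - (12*t/pi) = -12*t/pi + 3*sin(2*t) is ≥ 0 throughout, so the area is a single integral of |-12*t/pi + 3*sin(2*t)|.
∫[0,pi/4] (-12*t/pi + 3*sin(2*t)) dt = 3/2 - 3*pi/8.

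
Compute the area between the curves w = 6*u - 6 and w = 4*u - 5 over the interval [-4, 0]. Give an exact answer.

20

On [-4, 0], (6*u - 6) - (4*u - 5) = 2*u - 1 is ≤ 0 throughout, so the area is a single integral of |2*u - 1|.
∫[-4,0] (2*u - 1) du = -20; the area of that piece is 20.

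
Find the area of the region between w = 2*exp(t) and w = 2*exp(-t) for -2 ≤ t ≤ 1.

-8 + 2*exp(-2) + 2*exp(-1) + 2*exp(1) + 2*exp(2)

The difference (2*exp(t)) - (2*exp(-t)) = 2*exp(t) - 2*exp(-t) changes sign at t = 0 inside [-2, 1], so split the integral there.
∫[-2,0] (2*exp(t) - 2*exp(-t)) dt = -2*exp(2) - 2*exp(-2) + 4; the area of that piece is -4 + 2*exp(-2) + 2*exp(2).
∫[0,1] (2*exp(t) - 2*exp(-t)) dt = -4 + 2*exp(-1) + 2*exp(1).
Total area = (-4 + 2*exp(-2) + 2*exp(2)) + (-4 + 2*exp(-1) + 2*exp(1)) = -8 + 2*exp(-2) + 2*exp(-1) + 2*exp(1) + 2*exp(2).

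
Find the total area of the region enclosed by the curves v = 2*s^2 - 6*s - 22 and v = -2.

343/3

Set the curves equal: 2*s^2 - 6*s - 22 = -2, so 2*s^2 - 6*s - 20 = 0, which factors as 2*(s - 5)*(s + 2) = 0. The curves meet at s = -2, 5.
On [-2, 5], v = -2 is on top; that piece has area ∫[-2,5] (-(2*s^2 - 6*s - 20)) ds = 343/3.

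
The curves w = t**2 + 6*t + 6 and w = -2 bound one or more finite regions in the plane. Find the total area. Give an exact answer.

4/3

Set the curves equal: t**2 + 6*t + 6 = -2, so t**2 + 6*t + 8 = 0, which factors as (t + 2)*(t + 4) = 0. The curves meet at t = -4, -2.
On [-4, -2], w = -2 is on top; that piece has area ∫[-4,-2] (-(t**2 + 6*t + 8)) dt = 4/3.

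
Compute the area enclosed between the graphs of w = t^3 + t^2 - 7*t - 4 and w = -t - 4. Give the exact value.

Set the curves equal: t^3 + t^2 - 7*t - 4 = -t - 4, so t^3 + t^2 - 6*t = 0, which factors as t*(t - 2)*(t + 3) = 0. The curves meet at t = -3, 0, 2.
On [-3, 0], w = t^3 + t^2 - 7*t - 4 is on top; that piece has area ∫[-3,0] (t^3 + t^2 - 6*t) dt = 63/4.
On [0, 2], w = -t - 4 is on top; that piece has area ∫[0,2] (-(t^3 + t^2 - 6*t)) dt = 16/3.
Total enclosed area = 63/4 + 16/3 = 253/12.

253/12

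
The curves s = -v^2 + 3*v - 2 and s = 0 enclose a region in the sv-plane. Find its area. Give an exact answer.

Both boundary curves give s as a function of v, so integrate with respect to v. Setting them equal: -v^2 + 3*v - 2 = 0, i.e. -(v - 2)*(v - 1) = 0, so they meet at v = 1, 2.
For v in [1, 2], s = -v^2 + 3*v - 2 is on the right; area = ∫[1,2] (-v^2 + 3*v - 2) dv = 1/6.

1/6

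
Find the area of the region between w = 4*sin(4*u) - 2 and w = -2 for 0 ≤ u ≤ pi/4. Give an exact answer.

2

On [0, pi/4], (4*sin(4*u) - 2) - (-2) = 4*sin(4*u) is ≥ 0 throughout, so the area is a single integral of |4*sin(4*u)|.
∫[0,pi/4] (4*sin(4*u)) du = 2.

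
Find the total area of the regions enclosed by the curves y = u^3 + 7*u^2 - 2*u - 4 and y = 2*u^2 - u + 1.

Set the curves equal: u^3 + 7*u^2 - 2*u - 4 = 2*u^2 - u + 1, so u^3 + 5*u^2 - u - 5 = 0, which factors as (u - 1)*(u + 1)*(u + 5) = 0. The curves meet at u = -5, -1, 1.
On [-5, -1], y = u^3 + 7*u^2 - 2*u - 4 is on top; that piece has area ∫[-5,-1] (u^3 + 5*u^2 - u - 5) du = 128/3.
On [-1, 1], y = 2*u^2 - u + 1 is on top; that piece has area ∫[-1,1] (-(u^3 + 5*u^2 - u - 5)) du = 20/3.
Total enclosed area = 128/3 + 20/3 = 148/3.

148/3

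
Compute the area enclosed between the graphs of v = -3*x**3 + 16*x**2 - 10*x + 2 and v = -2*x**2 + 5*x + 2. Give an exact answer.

Set the curves equal: -3*x**3 + 16*x**2 - 10*x + 2 = -2*x**2 + 5*x + 2, so -3*x**3 + 18*x**2 - 15*x = 0, which factors as -3*x*(x - 5)*(x - 1) = 0. The curves meet at x = 0, 1, 5.
On [0, 1], v = -2*x**2 + 5*x + 2 is on top; that piece has area ∫[0,1] (-(-3*x**3 + 18*x**2 - 15*x)) dx = 9/4.
On [1, 5], v = -3*x**3 + 16*x**2 - 10*x + 2 is on top; that piece has area ∫[1,5] (-3*x**3 + 18*x**2 - 15*x) dx = 96.
Total enclosed area = 9/4 + 96 = 393/4.

393/4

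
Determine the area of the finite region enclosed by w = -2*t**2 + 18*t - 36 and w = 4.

Set the curves equal: -2*t**2 + 18*t - 36 = 4, so -2*t**2 + 18*t - 40 = 0, which factors as -2*(t - 5)*(t - 4) = 0. The curves meet at t = 4, 5.
On [4, 5], w = -2*t**2 + 18*t - 36 is on top; that piece has area ∫[4,5] (-2*t**2 + 18*t - 40) dt = 1/3.

1/3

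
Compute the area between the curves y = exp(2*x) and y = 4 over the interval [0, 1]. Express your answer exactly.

The difference (exp(2*x)) - (4) = exp(2*x) - 4 changes sign at x = log(2) inside [0, 1], so split the integral there.
∫[0,log(2)] (exp(2*x) - 4) dx = 3/2 - log(16); the area of that piece is -3/2 + log(16).
∫[log(2),1] (exp(2*x) - 4) dx = -6 + 4*log(2) + exp(2)/2.
Total area = (-3/2 + log(16)) + (-6 + 4*log(2) + exp(2)/2) = -15/2 + exp(2)/2 + 8*log(2).

-15/2 + exp(2)/2 + 8*log(2)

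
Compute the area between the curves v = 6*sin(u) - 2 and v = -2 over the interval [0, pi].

12

On [0, pi], (6*sin(u) - 2) - (-2) = 6*sin(u) is ≥ 0 throughout, so the area is a single integral of |6*sin(u)|.
∫[0,pi] (6*sin(u)) du = 12.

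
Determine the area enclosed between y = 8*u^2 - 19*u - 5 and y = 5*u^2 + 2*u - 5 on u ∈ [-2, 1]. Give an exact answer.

The difference (8*u^2 - 19*u - 5) - (5*u^2 + 2*u - 5) = 3*u^2 - 21*u changes sign at u = 0 inside [-2, 1], so split the integral there.
∫[-2,0] (3*u^2 - 21*u) du = 50.
∫[0,1] (3*u^2 - 21*u) du = -19/2; the area of that piece is 19/2.
Total area = 50 + 19/2 = 119/2.

119/2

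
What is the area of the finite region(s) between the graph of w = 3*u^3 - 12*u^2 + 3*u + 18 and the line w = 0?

71/2

The curve meets the u-axis where 3*u^3 - 12*u^2 + 3*u + 18 = 0, i.e. 3*(u - 3)*(u - 2)*(u + 1) = 0, at u = -1, 2, 3.
On [-1, 2] the curve lies above the axis; ∫[-1,2] (3*u^3 - 12*u^2 + 3*u + 18) du = 135/4, giving area 135/4.
On [2, 3] the curve lies below the axis; ∫[2,3] (3*u^3 - 12*u^2 + 3*u + 18) du = -7/4, giving area 7/4.
Total area = 135/4 + 7/4 = 71/2.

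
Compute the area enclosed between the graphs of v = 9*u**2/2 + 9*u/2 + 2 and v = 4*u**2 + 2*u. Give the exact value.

9/4

Set the curves equal: 9*u**2/2 + 9*u/2 + 2 = 4*u**2 + 2*u, so u**2/2 + 5*u/2 + 2 = 0, which factors as (u + 1)*(u + 4)/2 = 0. The curves meet at u = -4, -1.
On [-4, -1], v = 4*u**2 + 2*u is on top; that piece has area ∫[-4,-1] (-(u**2/2 + 5*u/2 + 2)) du = 9/4.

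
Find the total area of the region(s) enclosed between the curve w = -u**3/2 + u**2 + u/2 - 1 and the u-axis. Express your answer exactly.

37/24

The curve meets the u-axis where -u**3/2 + u**2 + u/2 - 1 = 0, i.e. -(u - 2)*(u - 1)*(u + 1)/2 = 0, at u = -1, 1, 2.
On [-1, 1] the curve lies below the axis; ∫[-1,1] (-u**3/2 + u**2 + u/2 - 1) du = -4/3, giving area 4/3.
On [1, 2] the curve lies above the axis; ∫[1,2] (-u**3/2 + u**2 + u/2 - 1) du = 5/24, giving area 5/24.
Total area = 4/3 + 5/24 = 37/24.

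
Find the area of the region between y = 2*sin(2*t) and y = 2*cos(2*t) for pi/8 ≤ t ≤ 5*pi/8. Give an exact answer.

On [pi/8, 5*pi/8], (2*sin(2*t)) - (2*cos(2*t)) = 2*sin(2*t) - 2*cos(2*t) is ≥ 0 throughout, so the area is a single integral of |2*sin(2*t) - 2*cos(2*t)|.
∫[pi/8,5*pi/8] (2*sin(2*t) - 2*cos(2*t)) dt = 2*sqrt(2).

2*sqrt(2)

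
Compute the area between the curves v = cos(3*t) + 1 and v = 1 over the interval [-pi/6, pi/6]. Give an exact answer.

2/3

On [-pi/6, pi/6], (cos(3*t) + 1) - (1) = cos(3*t) is ≥ 0 throughout, so the area is a single integral of |cos(3*t)|.
∫[-pi/6,pi/6] (cos(3*t)) dt = 2/3.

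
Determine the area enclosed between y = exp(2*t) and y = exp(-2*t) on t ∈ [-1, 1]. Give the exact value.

-2 + exp(-2) + exp(2)

The difference (exp(2*t)) - (exp(-2*t)) = exp(2*t) - exp(-2*t) changes sign at t = 0 inside [-1, 1], so split the integral there.
∫[-1,0] (exp(2*t) - exp(-2*t)) dt = -exp(2)/2 - exp(-2)/2 + 1; the area of that piece is -1 + exp(-2)/2 + exp(2)/2.
∫[0,1] (exp(2*t) - exp(-2*t)) dt = -1 + exp(-2)/2 + exp(2)/2.
Total area = (-1 + exp(-2)/2 + exp(2)/2) + (-1 + exp(-2)/2 + exp(2)/2) = -2 + exp(-2) + exp(2).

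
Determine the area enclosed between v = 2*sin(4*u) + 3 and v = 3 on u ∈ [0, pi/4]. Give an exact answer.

On [0, pi/4], (2*sin(4*u) + 3) - (3) = 2*sin(4*u) is ≥ 0 throughout, so the area is a single integral of |2*sin(4*u)|.
∫[0,pi/4] (2*sin(4*u)) du = 1.

1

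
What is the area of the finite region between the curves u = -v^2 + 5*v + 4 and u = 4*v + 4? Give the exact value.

Both boundary curves give u as a function of v, so integrate with respect to v. Setting them equal: -v^2 + v = 0, i.e. -v*(v - 1) = 0, so they meet at v = 0, 1.
For v in [0, 1], u = -v^2 + 5*v + 4 is on the right; area = ∫[0,1] (-v^2 + v) dv = 1/6.

1/6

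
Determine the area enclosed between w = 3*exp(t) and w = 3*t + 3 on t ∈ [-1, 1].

On [-1, 1], (3*exp(t)) - (3*t + 3) = -3*t + 3*exp(t) - 3 is ≥ 0 throughout, so the area is a single integral of |-3*t + 3*exp(t) - 3|.
∫[-1,1] (-3*t + 3*exp(t) - 3) dt = -6 - 3*exp(-1) + 3*exp(1).

-6 - 3*exp(-1) + 3*exp(1)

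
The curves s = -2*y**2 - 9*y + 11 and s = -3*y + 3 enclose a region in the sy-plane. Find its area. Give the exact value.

125/3

Both boundary curves give s as a function of y, so integrate with respect to y. Setting them equal: -2*y**2 - 6*y + 8 = 0, i.e. -2*(y - 1)*(y + 4) = 0, so they meet at y = -4, 1.
For y in [-4, 1], s = -2*y**2 - 9*y + 11 is on the right; area = ∫[-4,1] (-2*y**2 - 6*y + 8) dy = 125/3.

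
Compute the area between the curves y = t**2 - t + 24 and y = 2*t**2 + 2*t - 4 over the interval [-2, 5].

791/6

The difference (t**2 - t + 24) - (2*t**2 + 2*t - 4) = -t**2 - 3*t + 28 changes sign at t = 4 inside [-2, 5], so split the integral there.
∫[-2,4] (-t**2 - 3*t + 28) dt = 126.
∫[4,5] (-t**2 - 3*t + 28) dt = -35/6; the area of that piece is 35/6.
Total area = 126 + 35/6 = 791/6.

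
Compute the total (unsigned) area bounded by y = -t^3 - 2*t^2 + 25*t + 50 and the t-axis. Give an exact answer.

2459/6

The curve meets the t-axis where -t^3 - 2*t^2 + 25*t + 50 = 0, i.e. -(t - 5)*(t + 2)*(t + 5) = 0, at t = -5, -2, 5.
On [-5, -2] the curve lies below the axis; ∫[-5,-2] (-t^3 - 2*t^2 + 25*t + 50) dt = -153/4, giving area 153/4.
On [-2, 5] the curve lies above the axis; ∫[-2,5] (-t^3 - 2*t^2 + 25*t + 50) dt = 4459/12, giving area 4459/12.
Total area = 153/4 + 4459/12 = 2459/6.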